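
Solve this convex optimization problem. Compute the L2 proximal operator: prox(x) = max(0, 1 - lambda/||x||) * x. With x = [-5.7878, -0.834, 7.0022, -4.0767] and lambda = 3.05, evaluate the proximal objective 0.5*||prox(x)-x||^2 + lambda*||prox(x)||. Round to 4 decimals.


Step 1: Compute ||x||.
||x|| = 9.9922
Step 2: Compute scaling factor.
scale = max(0, 1 - 3.05/9.9922) = 0.6948
Step 3: prox(x) = [-4.0211, -0.5794, 4.8649, -2.8323]
||prox(x)|| = 6.9422
Step 4: Proximal objective.
0.5*||prox-x||^2 = 4.6513
lambda*||prox|| = 21.1737
Total = 25.825


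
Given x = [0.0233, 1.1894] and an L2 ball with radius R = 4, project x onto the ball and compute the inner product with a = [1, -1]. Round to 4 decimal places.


Step 1: Compute ||x|| (intermediates to 6 decimals).
||x|| = sqrt(0.0233^2 + 1.1894^2) = 1.189628
Step 2: Project.
Since ||x|| <= R, proj = x (no scaling needed).
proj(x) = [0.0233, 1.1894]
Step 3: Dot product.
a^T * proj(x) = 1*0.0233 - 1*1.1894 = -1.1661


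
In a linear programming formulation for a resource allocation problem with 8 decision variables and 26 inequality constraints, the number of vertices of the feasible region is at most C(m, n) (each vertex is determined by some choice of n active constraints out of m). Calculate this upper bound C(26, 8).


Each vertex corresponds to some choice of n active constraints out of m, so the number of vertices is at most C(m, n) = m! / (n!(m-n)!).
m = 26, n = 8
Numerator: 26 * 25 * 24 * 23 * 22 * 21 * 20 * 19
Denominator: 8! = 40320
C(26, 8) = 1562275


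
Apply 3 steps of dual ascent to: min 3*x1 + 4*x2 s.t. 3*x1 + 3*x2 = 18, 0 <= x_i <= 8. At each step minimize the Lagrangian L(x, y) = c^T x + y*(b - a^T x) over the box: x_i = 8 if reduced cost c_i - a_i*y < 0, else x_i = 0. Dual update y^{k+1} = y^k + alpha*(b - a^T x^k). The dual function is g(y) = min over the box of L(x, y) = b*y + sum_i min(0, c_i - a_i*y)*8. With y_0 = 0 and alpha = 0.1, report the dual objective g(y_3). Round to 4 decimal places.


Dual ascent for LP: min 3*x1 + 4*x2, 3*x1 + 3*x2 = 18, 0 <= x_i <= 8
Step 1: y^k = 0.0, reduced costs: (3.0, 4.0)
  x^k = (0.0, 0.0), subgradient = b - a^T x = 18.0
  y^{k+1} = 0.0 + 0.1*18.0 = 1.8
Step 2: y^k = 1.8, reduced costs: (-2.4, -1.4)
  x^k = (8.0, 8.0), subgradient = b - a^T x = -30.0
  y^{k+1} = 1.8 + 0.1*-30.0 = -1.2
Step 3: y^k = -1.2, reduced costs: (6.6, 7.6)
  x^k = (0.0, 0.0), subgradient = b - a^T x = 18.0
  y^{k+1} = -1.2 + 0.1*18.0 = 0.6
Dual objective at y_3 = 0.6: reduced costs (1.2, 2.2), box minimizer x = (0.0, 0.0)
g(y_3) = b*y + (c1 - a1*y)*x1 + (c2 - a2*y)*x2 = 18*0.6 + 1.2*0.0 + 2.2*0.0 = 10.8 + 0.0 + 0.0 = 10.8


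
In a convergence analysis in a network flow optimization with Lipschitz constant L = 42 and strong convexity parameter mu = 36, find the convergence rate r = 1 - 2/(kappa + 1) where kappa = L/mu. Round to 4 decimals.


Step 1: Compute the condition number.
kappa = L/mu = 42/36 = 1.1667
Step 2: Compute the convergence rate.
r = 1 - 2/(kappa + 1) = 1 - 2*mu/(L + mu) = (L - mu)/(L + mu) = 6/78 = 0.0769


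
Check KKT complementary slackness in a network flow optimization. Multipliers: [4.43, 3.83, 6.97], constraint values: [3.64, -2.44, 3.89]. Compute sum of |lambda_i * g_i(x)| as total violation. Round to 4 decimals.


KKT complementary slackness check:
lambda_1 * g_1 = 4.43 * 3.64 = 16.1252
lambda_2 * g_2 = 3.83 * -2.44 = -9.3452
lambda_3 * g_3 = 6.97 * 3.89 = 27.1133
Total violation = 16.1252 + 9.3452 + 27.1133 = 52.5837


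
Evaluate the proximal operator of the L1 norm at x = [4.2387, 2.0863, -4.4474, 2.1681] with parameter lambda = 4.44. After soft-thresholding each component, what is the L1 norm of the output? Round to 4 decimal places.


Soft-thresholding with lambda = 4.44:
prox(4.2387) = sign(4.2387)*max(|4.2387| - 4.44, 0) = 0.0
prox(2.0863) = sign(2.0863)*max(|2.0863| - 4.44, 0) = 0.0
prox(-4.4474) = sign(-4.4474)*max(|-4.4474| - 4.44, 0) = -0.0074
prox(2.1681) = sign(2.1681)*max(|2.1681| - 4.44, 0) = 0.0
prox(x) = [0.0, 0.0, -0.0074, 0.0]
||prox(x)||_1 = 0.0 + 0.0 + 0.0074 + 0.0 = 0.0074


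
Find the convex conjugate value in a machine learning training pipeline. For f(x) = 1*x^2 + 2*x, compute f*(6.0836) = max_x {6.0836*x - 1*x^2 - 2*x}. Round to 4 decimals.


f*(y) = sup_x {y*x - a*x^2 - b*x} = sup_x {(y-b)*x - a*x^2}
FOC: (y - b) - 2a*x = 0 => x* = (y - b)/(2a)
x* = (6.0836 - 2)/(2*1) = 2.0418
f*(6.0836) = (y-b)^2/(4a) = (6.0836 - 2)^2/(4*1)
= 16.6758/4 = 4.1689


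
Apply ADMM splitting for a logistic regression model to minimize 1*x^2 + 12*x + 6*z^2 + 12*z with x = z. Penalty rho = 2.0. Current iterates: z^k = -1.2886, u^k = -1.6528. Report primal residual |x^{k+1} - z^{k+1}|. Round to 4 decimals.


ADMM iteration with rho = 2.0, z^k = -1.2886, u^k = -1.6528
Step 1: x-update.
Minimize 1*x^2 + 12*x + (2.0/2)*(x + 1.2886 - 1.6528)^2
FOC: (2*1 + 2.0)*x = -12 + 2.0*(-1.2886 + 1.6528)
x^{k+1} = -2.8179
Step 2: z-update.
Minimize 6*z^2 + 12*z + (2.0/2)*(-2.8179 - z - 1.6528)^2
FOC: (2*6 + 2.0)*z = -12 + 2.0*(-2.8179 - 1.6528)
z^{k+1} = -1.4958
Step 3: u-update.
u^{k+1} = -1.6528 - 2.8179 + 1.4958 = -2.9749
Step 4: Primal residual = |-2.8179 + 1.4958| = 1.3221


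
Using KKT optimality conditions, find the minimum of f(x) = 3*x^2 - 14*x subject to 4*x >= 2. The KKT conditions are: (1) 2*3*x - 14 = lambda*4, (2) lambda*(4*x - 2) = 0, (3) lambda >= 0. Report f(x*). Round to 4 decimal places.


Step 1: Try lambda = 0 (constraint inactive).
Stationarity: 2*3*x - 14 = 0
x* = 14/(2*3) = 7/3 = 2.3333 (rounded; the exact value 7/3 is used below)
Check constraint: 4*2.3333 = 9.3332 >= 2 -- satisfied.
Step 2: Compute optimal value.
f(x*) = 3*(7/3)^2 - 14*(7/3) = -16.3333


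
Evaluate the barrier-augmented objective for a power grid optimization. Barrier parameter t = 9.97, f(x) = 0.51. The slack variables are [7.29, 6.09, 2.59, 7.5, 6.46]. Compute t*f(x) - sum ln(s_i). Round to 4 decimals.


Step 1: Compute log-barrier.
ln values: [1.9865, 1.8066, 0.9517, 2.0149, 1.8656]
phi = -(1.9865 + 1.8066 + 0.9517 + 2.0149 + 1.8656) = -8.6253
Step 2: Compute augmented objective.
t*f(x) = 9.97*0.51 = 5.0847
Total = 5.0847 - 8.6253 = -3.5406


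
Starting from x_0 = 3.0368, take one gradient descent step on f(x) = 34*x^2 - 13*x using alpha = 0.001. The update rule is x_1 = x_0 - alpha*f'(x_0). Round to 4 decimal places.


We compute the gradient at x_0 and apply the update.
f'(x) = 68*x - 13
f'(3.0368) = 68*3.0368 - 13 = 193.5024
x_1 = 3.0368 - 0.001*193.5024 = 2.8433


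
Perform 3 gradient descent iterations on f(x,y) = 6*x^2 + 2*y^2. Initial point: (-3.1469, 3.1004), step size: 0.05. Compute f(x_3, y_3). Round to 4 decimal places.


Gradient descent on f(x,y) = 6*x^2 + 2*y^2.
Starting point: (-3.1469, 3.1004), alpha = 0.05
Step 1: grad_x = 2*6*-3.1469 = -37.7628, grad_y = 2*2*3.1004 = 12.4016
  x_1 = -3.1469 - 0.05*-37.7628 = -1.2588
  y_1 = 3.1004 - 0.05*12.4016 = 2.4803
Step 2: grad_x = 2*6*-1.2588 = -15.1051, grad_y = 2*2*2.4803 = 9.9213
  x_2 = -1.2588 - 0.05*-15.1051 = -0.5035
  y_2 = 2.4803 - 0.05*9.9213 = 1.9843
Step 3: grad_x = 2*6*-0.5035 = -6.042, grad_y = 2*2*1.9843 = 7.937
  x_3 = -0.5035 - 0.05*-6.042 = -0.2014
  y_3 = 1.9843 - 0.05*7.937 = 1.5874
f(-0.2014, 1.5874) = 6*(-0.2014)^2 + 2*1.5874^2 = 5.2831


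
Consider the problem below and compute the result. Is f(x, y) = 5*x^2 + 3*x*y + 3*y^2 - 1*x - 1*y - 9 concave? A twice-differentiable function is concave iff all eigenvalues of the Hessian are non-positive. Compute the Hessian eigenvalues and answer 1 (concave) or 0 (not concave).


The Hessian of f(x,y) = 5*x^2 + 3*x*y + 3*y^2 - 1*x - 1*y - 9 is:
H = [[10, 3], [3, 6]]
Trace = 10 + 6 = 16
Determinant = 10*6 - (3)^2 = 51
Discriminant = (16)^2 - 4*51 = 52.0
Eigenvalues: lambda_1 = 4.3944, lambda_2 = 11.6056
The function is not concave.

0


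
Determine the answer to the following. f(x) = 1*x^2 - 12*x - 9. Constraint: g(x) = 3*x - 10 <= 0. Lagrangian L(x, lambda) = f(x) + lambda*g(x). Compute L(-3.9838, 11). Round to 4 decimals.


Step 1: Evaluate f(x).
f(-3.9838) = 1*(-3.9838)^2 - 12*(-3.9838) - 9 = 54.6763
Step 2: Evaluate g(x).
g(-3.9838) = 3*-3.9838 - 10 = -21.9514
Step 3: Compute Lagrangian.
L = 54.6763 + 11*-21.9514 = -186.7891


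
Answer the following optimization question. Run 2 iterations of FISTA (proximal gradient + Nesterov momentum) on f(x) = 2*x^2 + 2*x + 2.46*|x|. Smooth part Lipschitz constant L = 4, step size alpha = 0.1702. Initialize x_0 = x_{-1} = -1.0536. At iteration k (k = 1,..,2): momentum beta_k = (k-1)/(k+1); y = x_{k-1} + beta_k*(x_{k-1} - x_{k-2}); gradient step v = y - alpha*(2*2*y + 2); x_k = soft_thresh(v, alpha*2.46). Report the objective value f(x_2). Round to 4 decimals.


FISTA on f(x) = 2*x^2 + 2*x + 2.46*|x|
L = 4, alpha = 0.1702
Iteration 1: beta = 0.0, y = -1.0536 + 0.0*(-1.0536 + 1.0536) = -1.0536
  grad(y) = -2.2144, v = y - alpha*grad = -0.6767
  prox(v) = soft_thresh(-0.6767, 0.4187) = -0.258
Iteration 2: beta = 0.3333, y = -0.258 + 0.3333*(-0.258 + 1.0536) = 0.0072
  grad(y) = 2.0287, v = y - alpha*grad = -0.3381
  prox(v) = soft_thresh(-0.3381, 0.4187) = 0.0
f(x_2) = 2*0.0^2 + 2*0.0 + 2.46*|0.0| = 0.0


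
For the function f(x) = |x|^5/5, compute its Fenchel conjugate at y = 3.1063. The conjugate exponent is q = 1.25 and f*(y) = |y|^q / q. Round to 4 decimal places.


The conjugate exponent q satisfies 1/p + 1/q = 1.
p = 5, so q = 5/(5 - 1) = 1.25
|y|^q = 3.1063^1.25 = 4.1239
f*(3.1063) = 4.1239 / 1.25 = 3.2991


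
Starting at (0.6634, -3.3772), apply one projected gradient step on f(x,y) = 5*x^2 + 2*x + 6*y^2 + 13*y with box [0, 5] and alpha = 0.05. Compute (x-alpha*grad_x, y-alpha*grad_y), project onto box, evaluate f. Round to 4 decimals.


Step 1: Compute gradient at (0.6634, -3.3772).
grad_x = 2*5*0.6634 + 2 = 8.634
grad_y = 2*6*-3.3772 + 13 = -27.5264
Step 2: Gradient step.
x_raw = 0.6634 - 0.05*8.634 = 0.2317
y_raw = -3.3772 - 0.05*-27.5264 = -2.0009
Step 3: Project onto [0, 5].
x_proj = clip(0.2317) = 0.2317
y_proj = clip(-2.0009) = 0.0
Step 4: Evaluate f.
f(0.2317, 0.0) = 0.7318


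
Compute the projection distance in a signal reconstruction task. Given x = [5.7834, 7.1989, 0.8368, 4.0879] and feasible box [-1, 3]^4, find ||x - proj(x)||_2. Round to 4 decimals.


Project each component onto [-1, 3].
clip(5.7834) = 3.0, clip(7.1989) = 3.0, clip(0.8368) = 0.8368, clip(4.0879) = 3.0
Projection = [3.0, 3.0, 0.8368, 3.0]
Squared diffs: [7.7473, 17.6308, 0.0, 1.1835]
Distance = sqrt(26.5616) = 5.1538


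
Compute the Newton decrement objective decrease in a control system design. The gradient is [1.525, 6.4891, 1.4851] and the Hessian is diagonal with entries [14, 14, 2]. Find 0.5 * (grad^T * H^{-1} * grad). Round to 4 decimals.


Step 1: H is diagonal, so H^(-1) * g = [0.1089, 0.4635, 0.7426].
Step 2: g^T H^(-1) g = sum_i g_i^2 / H_ii
  = (1.525)^2/14 + (6.4891)^2/14 + (1.4851)^2/2
  = 0.1661 + 3.0077 + 1.1028 = 4.2766
Step 3: Objective decrease = 0.5 * g^T H^(-1) g = 2.1383


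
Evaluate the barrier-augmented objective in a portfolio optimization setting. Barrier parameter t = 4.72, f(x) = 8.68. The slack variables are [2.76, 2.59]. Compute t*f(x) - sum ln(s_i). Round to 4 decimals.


Step 1: Compute log-barrier.
ln values: [1.0152, 0.9517]
phi = -(1.0152 + 0.9517) = -1.9669
Step 2: Compute augmented objective.
t*f(x) = 4.72*8.68 = 40.9696
Total = 40.9696 - 1.9669 = 39.0027


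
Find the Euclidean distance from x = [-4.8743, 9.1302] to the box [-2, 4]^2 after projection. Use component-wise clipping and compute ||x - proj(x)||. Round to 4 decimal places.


Project each component onto [-2, 4].
clip(-4.8743) = -2.0, clip(9.1302) = 4.0
Projection = [-2.0, 4.0]
Squared diffs: [8.2616, 26.319]
Distance = sqrt(34.5806) = 5.8805


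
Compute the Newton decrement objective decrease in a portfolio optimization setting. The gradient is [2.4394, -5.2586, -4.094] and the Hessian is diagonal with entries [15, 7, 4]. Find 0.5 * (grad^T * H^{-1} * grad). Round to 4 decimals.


Step 1: H is diagonal, so H^(-1) * g = [0.1626, -0.7512, -1.0235].
Step 2: g^T H^(-1) g = sum_i g_i^2 / H_ii
  = (2.4394)^2/15 + (-5.2586)^2/7 + (-4.094)^2/4
  = 0.3967 + 3.9504 + 4.1902 = 8.5373
Step 3: Objective decrease = 0.5 * g^T H^(-1) g = 4.2687


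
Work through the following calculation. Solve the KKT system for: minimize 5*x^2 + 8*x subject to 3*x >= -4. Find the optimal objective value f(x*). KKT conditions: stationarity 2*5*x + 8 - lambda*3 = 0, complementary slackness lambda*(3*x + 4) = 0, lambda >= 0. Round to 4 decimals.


Step 1: Try lambda = 0 (constraint inactive).
Stationarity: 2*5*x + 8 = 0
x* = -8/(2*5) = -0.8
Check constraint: 3*-0.8 = -2.4 >= -4 -- satisfied.
Step 2: Compute optimal value.
f(x*) = 5*(-0.8)^2 + 8*(-0.8) = -3.2


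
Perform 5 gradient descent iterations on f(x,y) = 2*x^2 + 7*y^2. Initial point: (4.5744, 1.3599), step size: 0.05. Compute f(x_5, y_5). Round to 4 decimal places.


Gradient descent on f(x,y) = 2*x^2 + 7*y^2.
Starting point: (4.5744, 1.3599), alpha = 0.05
Step 1: grad_x = 2*2*4.5744 = 18.2976, grad_y = 2*7*1.3599 = 19.0386
  x_1 = 4.5744 - 0.05*18.2976 = 3.6595
  y_1 = 1.3599 - 0.05*19.0386 = 0.408
Step 2: grad_x = 2*2*3.6595 = 14.6381, grad_y = 2*7*0.408 = 5.7116
  x_2 = 3.6595 - 0.05*14.6381 = 2.9276
  y_2 = 0.408 - 0.05*5.7116 = 0.1224
Step 3: grad_x = 2*2*2.9276 = 11.7105, grad_y = 2*7*0.1224 = 1.7135
  x_3 = 2.9276 - 0.05*11.7105 = 2.3421
  y_3 = 0.1224 - 0.05*1.7135 = 0.0367
Step 4: grad_x = 2*2*2.3421 = 9.3684, grad_y = 2*7*0.0367 = 0.514
  x_4 = 2.3421 - 0.05*9.3684 = 1.8737
  y_4 = 0.0367 - 0.05*0.514 = 0.011
Step 5: grad_x = 2*2*1.8737 = 7.4947, grad_y = 2*7*0.011 = 0.1542
  x_5 = 1.8737 - 0.05*7.4947 = 1.4989
  y_5 = 0.011 - 0.05*0.1542 = 0.0033
f(1.4989, 0.0033) = 2*1.4989^2 + 7*0.0033^2 = 4.4937


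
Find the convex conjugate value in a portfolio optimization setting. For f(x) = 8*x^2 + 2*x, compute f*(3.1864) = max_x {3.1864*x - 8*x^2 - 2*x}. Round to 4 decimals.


f*(y) = sup_x {y*x - a*x^2 - b*x} = sup_x {(y-b)*x - a*x^2}
FOC: (y - b) - 2a*x = 0 => x* = (y - b)/(2a)
x* = (3.1864 - 2)/(2*8) = 0.0742
f*(3.1864) = (y-b)^2/(4a) = (3.1864 - 2)^2/(4*8)
= 1.4075/32 = 0.044


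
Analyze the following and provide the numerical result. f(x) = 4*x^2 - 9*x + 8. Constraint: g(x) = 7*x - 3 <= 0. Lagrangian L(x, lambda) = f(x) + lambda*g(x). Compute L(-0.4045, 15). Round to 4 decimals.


Step 1: Evaluate f(x).
f(-0.4045) = 4*(-0.4045)^2 - 9*(-0.4045) + 8 = 12.295
Step 2: Evaluate g(x).
g(-0.4045) = 7*-0.4045 - 3 = -5.8315
Step 3: Compute Lagrangian.
L = 12.295 + 15*-5.8315 = -75.1775


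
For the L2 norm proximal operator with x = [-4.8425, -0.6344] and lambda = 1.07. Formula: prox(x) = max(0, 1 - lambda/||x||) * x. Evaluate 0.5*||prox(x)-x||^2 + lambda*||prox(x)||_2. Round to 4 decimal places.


Step 1: Compute ||x||.
||x|| = 4.8839
Step 2: Compute scaling factor.
scale = max(0, 1 - 1.07/4.8839) = 0.7809
Step 3: prox(x) = [-3.7816, -0.4954]
||prox(x)|| = 3.8139
Step 4: Proximal objective.
0.5*||prox-x||^2 = 0.5725
lambda*||prox|| = 4.0809
Total = 4.6533


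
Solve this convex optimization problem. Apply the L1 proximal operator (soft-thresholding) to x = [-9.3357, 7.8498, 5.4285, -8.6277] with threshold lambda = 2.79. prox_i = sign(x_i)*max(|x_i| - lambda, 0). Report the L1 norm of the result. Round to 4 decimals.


Soft-thresholding with lambda = 2.79:
prox(-9.3357) = sign(-9.3357)*max(|-9.3357| - 2.79, 0) = -6.5457
prox(7.8498) = sign(7.8498)*max(|7.8498| - 2.79, 0) = 5.0598
prox(5.4285) = sign(5.4285)*max(|5.4285| - 2.79, 0) = 2.6385
prox(-8.6277) = sign(-8.6277)*max(|-8.6277| - 2.79, 0) = -5.8377
prox(x) = [-6.5457, 5.0598, 2.6385, -5.8377]
||prox(x)||_1 = 6.5457 + 5.0598 + 2.6385 + 5.8377 = 20.0817


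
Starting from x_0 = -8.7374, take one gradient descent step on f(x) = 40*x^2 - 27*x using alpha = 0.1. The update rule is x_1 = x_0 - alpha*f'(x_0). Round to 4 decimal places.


We compute the gradient at x_0 and apply the update.
f'(x) = 80*x - 27
f'(-8.7374) = 80*-8.7374 - 27 = -725.992
x_1 = -8.7374 - 0.1*-725.992 = 63.8618


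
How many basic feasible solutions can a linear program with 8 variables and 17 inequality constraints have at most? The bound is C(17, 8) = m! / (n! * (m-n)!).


Each vertex corresponds to some choice of n active constraints out of m, so the number of vertices is at most C(m, n) = m! / (n!(m-n)!).
m = 17, n = 8
Numerator: 17 * 16 * 15 * 14 * 13 * 12 * 11 * 10
Denominator: 8! = 40320
C(17, 8) = 24310


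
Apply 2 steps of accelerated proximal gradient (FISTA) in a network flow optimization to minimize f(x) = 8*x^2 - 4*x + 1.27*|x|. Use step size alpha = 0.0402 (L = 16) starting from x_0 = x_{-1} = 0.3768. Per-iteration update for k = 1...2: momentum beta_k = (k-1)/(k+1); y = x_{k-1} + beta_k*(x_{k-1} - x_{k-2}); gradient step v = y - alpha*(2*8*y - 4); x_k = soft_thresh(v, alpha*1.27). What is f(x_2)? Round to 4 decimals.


FISTA on f(x) = 8*x^2 - 4*x + 1.27*|x|
L = 16, alpha = 0.0402
Iteration 1: beta = 0.0, y = 0.3768 + 0.0*(0.3768 - 0.3768) = 0.3768
  grad(y) = 2.0288, v = y - alpha*grad = 0.2952
  prox(v) = soft_thresh(0.2952, 0.0511) = 0.2442
Iteration 2: beta = 0.3333, y = 0.2442 + 0.3333*(0.2442 - 0.3768) = 0.2
  grad(y) = -0.8003, v = y - alpha*grad = 0.2322
  prox(v) = soft_thresh(0.2322, 0.0511) = 0.1811
f(x_2) = 8*0.1811^2 - 4*0.1811 + 1.27*|0.1811| = -0.232


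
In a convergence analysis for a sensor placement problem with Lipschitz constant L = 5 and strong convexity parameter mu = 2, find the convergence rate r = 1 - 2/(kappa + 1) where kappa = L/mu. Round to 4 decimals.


Step 1: Compute the condition number.
kappa = L/mu = 5/2 = 2.5
Step 2: Compute the convergence rate.
r = 1 - 2/(kappa + 1) = 1 - 2*mu/(L + mu) = (L - mu)/(L + mu) = 3/7 = 0.4286


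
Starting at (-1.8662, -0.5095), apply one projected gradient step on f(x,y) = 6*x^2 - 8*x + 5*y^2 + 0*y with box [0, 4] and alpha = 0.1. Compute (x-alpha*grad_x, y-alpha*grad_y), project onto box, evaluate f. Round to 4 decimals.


Step 1: Compute gradient at (-1.8662, -0.5095).
grad_x = 2*6*-1.8662 - 8 = -30.3944
grad_y = 2*5*-0.5095 + 0 = -5.095
Step 2: Gradient step.
x_raw = -1.8662 - 0.1*-30.3944 = 1.1732
y_raw = -0.5095 - 0.1*-5.095 = 0.0
Step 3: Project onto [0, 4].
x_proj = clip(1.1732) = 1.1732
y_proj = clip(0.0) = 0.0
Step 4: Evaluate f.
f(1.1732, 0.0) = -1.127


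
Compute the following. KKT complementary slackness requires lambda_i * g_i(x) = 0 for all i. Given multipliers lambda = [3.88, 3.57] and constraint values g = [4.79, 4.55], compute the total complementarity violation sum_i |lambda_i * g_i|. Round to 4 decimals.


KKT complementary slackness check:
lambda_1 * g_1 = 3.88 * 4.79 = 18.5852
lambda_2 * g_2 = 3.57 * 4.55 = 16.2435
Total violation = 18.5852 + 16.2435 = 34.8287


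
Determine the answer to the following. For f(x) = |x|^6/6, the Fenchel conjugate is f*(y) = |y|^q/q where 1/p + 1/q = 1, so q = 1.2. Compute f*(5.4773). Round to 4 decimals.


The conjugate exponent q satisfies 1/p + 1/q = 1.
p = 6, so q = 6/(6 - 1) = 1.2
|y|^q = 5.4773^1.2 = 7.6963
f*(5.4773) = 7.6963 / 1.2 = 6.4136


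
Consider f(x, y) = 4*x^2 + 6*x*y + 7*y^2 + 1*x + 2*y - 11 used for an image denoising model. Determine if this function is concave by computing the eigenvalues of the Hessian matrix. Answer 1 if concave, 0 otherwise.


The Hessian of f(x,y) = 4*x^2 + 6*x*y + 7*y^2 + 1*x + 2*y - 11 is:
H = [[8, 6], [6, 14]]
Trace = 8 + 14 = 22
Determinant = 8*14 - (6)^2 = 76
Discriminant = (22)^2 - 4*76 = 180.0
Eigenvalues: lambda_1 = 4.2918, lambda_2 = 17.7082
The function is not concave.

0


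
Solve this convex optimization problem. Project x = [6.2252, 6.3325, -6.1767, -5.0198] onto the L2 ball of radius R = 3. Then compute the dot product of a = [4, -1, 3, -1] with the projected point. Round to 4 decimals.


Step 1: Compute ||x|| (intermediates to 6 decimals).
||x|| = sqrt(6.2252^2 + 6.3325^2 + (-6.1767)^2 + (-5.0198)^2) = 11.924919
Step 2: Project.
Since ||x|| > R, scale = R/||x|| = 3/11.924919 = 0.251574, proj(x) = scale * x
proj(x) = [1.566098, 1.593092, -1.553897, -1.262851]
Step 3: Dot product.
a^T * proj(x) = 4*1.566098 - 1*1.593092 + 3*(-1.553897) - 1*(-1.262851) = 1.2725


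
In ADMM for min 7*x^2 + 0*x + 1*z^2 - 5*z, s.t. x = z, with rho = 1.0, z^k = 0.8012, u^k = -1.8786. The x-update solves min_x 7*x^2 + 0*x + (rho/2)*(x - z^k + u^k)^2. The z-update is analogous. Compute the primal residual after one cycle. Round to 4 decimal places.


ADMM iteration with rho = 1.0, z^k = 0.8012, u^k = -1.8786
Step 1: x-update.
Minimize 7*x^2 + 0*x + (1.0/2)*(x - 0.8012 - 1.8786)^2
FOC: (2*7 + 1.0)*x = 0 + 1.0*(0.8012 + 1.8786)
x^{k+1} = 0.1787
Step 2: z-update.
Minimize 1*z^2 - 5*z + (1.0/2)*(0.1787 - z - 1.8786)^2
FOC: (2*1 + 1.0)*z = 5 + 1.0*(0.1787 - 1.8786)
z^{k+1} = 1.1
Step 3: u-update.
u^{k+1} = -1.8786 + 0.1787 - 1.1 = -2.8
Step 4: Primal residual = |0.1787 - 1.1| = 0.9214


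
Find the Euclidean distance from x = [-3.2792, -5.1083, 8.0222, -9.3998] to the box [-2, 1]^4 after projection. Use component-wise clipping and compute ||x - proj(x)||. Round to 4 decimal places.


Project each component onto [-2, 1].
clip(-3.2792) = -2.0, clip(-5.1083) = -2.0, clip(8.0222) = 1.0, clip(-9.3998) = -2.0
Projection = [-2.0, -2.0, 1.0, -2.0]
Squared diffs: [1.6364, 9.6615, 49.3113, 54.757]
Distance = sqrt(115.3662) = 10.7409


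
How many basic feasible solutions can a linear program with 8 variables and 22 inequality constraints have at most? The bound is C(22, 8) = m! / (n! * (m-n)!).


Each vertex corresponds to some choice of n active constraints out of m, so the number of vertices is at most C(m, n) = m! / (n!(m-n)!).
m = 22, n = 8
Numerator: 22 * 21 * 20 * 19 * 18 * 17 * 16 * 15
Denominator: 8! = 40320
C(22, 8) = 319770


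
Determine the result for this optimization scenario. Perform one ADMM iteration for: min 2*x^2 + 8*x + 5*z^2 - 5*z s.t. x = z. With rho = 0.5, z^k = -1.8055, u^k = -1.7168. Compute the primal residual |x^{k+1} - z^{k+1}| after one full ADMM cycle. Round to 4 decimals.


ADMM iteration with rho = 0.5, z^k = -1.8055, u^k = -1.7168
Step 1: x-update.
Minimize 2*x^2 + 8*x + (0.5/2)*(x + 1.8055 - 1.7168)^2
FOC: (2*2 + 0.5)*x = -8 + 0.5*(-1.8055 + 1.7168)
x^{k+1} = -1.7876
Step 2: z-update.
Minimize 5*z^2 - 5*z + (0.5/2)*(-1.7876 - z - 1.7168)^2
FOC: (2*5 + 0.5)*z = 5 + 0.5*(-1.7876 - 1.7168)
z^{k+1} = 0.3093
Step 3: u-update.
u^{k+1} = -1.7168 - 1.7876 - 0.3093 = -3.8137
Step 4: Primal residual = |-1.7876 - 0.3093| = 2.0969


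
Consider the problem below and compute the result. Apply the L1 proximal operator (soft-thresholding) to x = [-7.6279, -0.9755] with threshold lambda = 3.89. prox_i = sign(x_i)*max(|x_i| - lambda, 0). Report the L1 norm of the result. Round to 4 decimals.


Soft-thresholding with lambda = 3.89:
prox(-7.6279) = sign(-7.6279)*max(|-7.6279| - 3.89, 0) = -3.7379
prox(-0.9755) = sign(-0.9755)*max(|-0.9755| - 3.89, 0) = 0.0
prox(x) = [-3.7379, 0.0]
||prox(x)||_1 = 3.7379 + 0.0 = 3.7379


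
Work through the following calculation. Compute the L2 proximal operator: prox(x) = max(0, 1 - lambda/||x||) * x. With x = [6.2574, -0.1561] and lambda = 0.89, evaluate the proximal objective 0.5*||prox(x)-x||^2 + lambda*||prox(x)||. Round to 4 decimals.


Step 1: Compute ||x||.
||x|| = 6.2593
Step 2: Compute scaling factor.
scale = max(0, 1 - 0.89/6.2593) = 0.8578
Step 3: prox(x) = [5.3677, -0.1339]
||prox(x)|| = 5.3693
Step 4: Proximal objective.
0.5*||prox-x||^2 = 0.3961
lambda*||prox|| = 4.7787
Total = 5.1748


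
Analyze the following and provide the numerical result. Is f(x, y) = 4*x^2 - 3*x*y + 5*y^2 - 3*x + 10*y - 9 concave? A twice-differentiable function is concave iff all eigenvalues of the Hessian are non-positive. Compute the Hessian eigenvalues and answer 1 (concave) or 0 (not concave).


The Hessian of f(x,y) = 4*x^2 - 3*x*y + 5*y^2 - 3*x + 10*y - 9 is:
H = [[8, -3], [-3, 10]]
Trace = 8 + 10 = 18
Determinant = 8*10 - (-3)^2 = 71
Discriminant = (18)^2 - 4*71 = 40.0
Eigenvalues: lambda_1 = 5.8377, lambda_2 = 12.1623
The function is not concave.

0


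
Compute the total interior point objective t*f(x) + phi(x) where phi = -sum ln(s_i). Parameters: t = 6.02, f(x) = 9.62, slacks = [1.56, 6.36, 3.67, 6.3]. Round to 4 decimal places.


Step 1: Compute log-barrier.
ln values: [0.4447, 1.85, 1.3002, 1.8405]
phi = -(0.4447 + 1.85 + 1.3002 + 1.8405) = -5.4355
Step 2: Compute augmented objective.
t*f(x) = 6.02*9.62 = 57.9124
Total = 57.9124 - 5.4355 = 52.4769


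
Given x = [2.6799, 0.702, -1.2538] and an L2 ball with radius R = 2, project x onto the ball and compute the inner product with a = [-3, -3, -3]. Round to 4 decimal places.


Step 1: Compute ||x|| (intermediates to 6 decimals).
||x|| = sqrt(2.6799^2 + 0.702^2 + (-1.2538)^2) = 3.040836
Step 2: Project.
Since ||x|| > R, scale = R/||x|| = 2/3.040836 = 0.657714, proj(x) = scale * x
proj(x) = [1.762608, 0.461715, -0.824642]
Step 3: Dot product.
a^T * proj(x) = -3*1.762608 - 3*0.461715 - 3*(-0.824642) = -4.199


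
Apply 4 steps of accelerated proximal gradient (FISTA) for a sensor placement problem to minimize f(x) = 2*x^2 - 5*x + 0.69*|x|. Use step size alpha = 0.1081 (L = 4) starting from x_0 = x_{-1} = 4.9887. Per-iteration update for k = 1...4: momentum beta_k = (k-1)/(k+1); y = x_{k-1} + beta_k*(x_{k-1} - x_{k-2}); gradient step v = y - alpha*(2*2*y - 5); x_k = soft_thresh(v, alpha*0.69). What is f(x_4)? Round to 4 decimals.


FISTA on f(x) = 2*x^2 - 5*x + 0.69*|x|
L = 4, alpha = 0.1081
Iteration 1: beta = 0.0, y = 4.9887 + 0.0*(4.9887 - 4.9887) = 4.9887
  grad(y) = 14.9548, v = y - alpha*grad = 3.3721
  prox(v) = soft_thresh(3.3721, 0.0746) = 3.2975
Iteration 2: beta = 0.3333, y = 3.2975 + 0.3333*(3.2975 - 4.9887) = 2.7338
  grad(y) = 5.9351, v = y - alpha*grad = 2.0922
  prox(v) = soft_thresh(2.0922, 0.0746) = 2.0176
Iteration 3: beta = 0.5, y = 2.0176 + 0.5*(2.0176 - 3.2975) = 1.3776
  grad(y) = 0.5106, v = y - alpha*grad = 1.3225
  prox(v) = soft_thresh(1.3225, 0.0746) = 1.2479
Iteration 4: beta = 0.6, y = 1.2479 + 0.6*(1.2479 - 2.0176) = 0.786
  grad(y) = -1.8559, v = y - alpha*grad = 0.9866
  prox(v) = soft_thresh(0.9866, 0.0746) = 0.9121
f(x_4) = 2*0.9121^2 - 5*0.9121 + 0.69*|0.9121| = -2.2673


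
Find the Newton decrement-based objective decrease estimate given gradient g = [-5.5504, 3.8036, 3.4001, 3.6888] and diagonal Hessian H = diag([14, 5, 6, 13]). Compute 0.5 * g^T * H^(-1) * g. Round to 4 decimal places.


Step 1: H is diagonal, so H^(-1) * g = [-0.3965, 0.7607, 0.5667, 0.2838].
Step 2: g^T H^(-1) g = sum_i g_i^2 / H_ii
  = (-5.5504)^2/14 + (3.8036)^2/5 + (3.4001)^2/6 + (3.6888)^2/13
  = 2.2005 + 2.8935 + 1.9268 + 1.0467 = 8.0675
Step 3: Objective decrease = 0.5 * g^T H^(-1) g = 4.0337


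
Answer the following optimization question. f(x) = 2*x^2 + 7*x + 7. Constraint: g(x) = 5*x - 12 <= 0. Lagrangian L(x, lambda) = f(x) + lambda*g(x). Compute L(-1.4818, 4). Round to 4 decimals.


Step 1: Evaluate f(x).
f(-1.4818) = 2*(-1.4818)^2 + 7*(-1.4818) + 7 = 1.0189
Step 2: Evaluate g(x).
g(-1.4818) = 5*-1.4818 - 12 = -19.409
Step 3: Compute Lagrangian.
L = 1.0189 + 4*-19.409 = -76.6171


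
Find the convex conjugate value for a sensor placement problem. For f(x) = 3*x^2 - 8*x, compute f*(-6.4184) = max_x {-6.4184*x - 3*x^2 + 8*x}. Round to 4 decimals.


f*(y) = sup_x {y*x - a*x^2 - b*x} = sup_x {(y-b)*x - a*x^2}
FOC: (y - b) - 2a*x = 0 => x* = (y - b)/(2a)
x* = (-6.4184 + 8)/(2*3) = 0.2636
f*(-6.4184) = (y-b)^2/(4a) = (-6.4184 + 8)^2/(4*3)
= 2.5015/12 = 0.2085


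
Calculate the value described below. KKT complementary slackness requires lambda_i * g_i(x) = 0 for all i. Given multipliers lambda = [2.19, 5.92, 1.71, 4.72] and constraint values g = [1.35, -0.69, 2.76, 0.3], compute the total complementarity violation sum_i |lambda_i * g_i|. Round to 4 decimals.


KKT complementary slackness check:
lambda_1 * g_1 = 2.19 * 1.35 = 2.9565
lambda_2 * g_2 = 5.92 * -0.69 = -4.0848
lambda_3 * g_3 = 1.71 * 2.76 = 4.7196
lambda_4 * g_4 = 4.72 * 0.3 = 1.416
Total violation = 2.9565 + 4.0848 + 4.7196 + 1.416 = 13.1769


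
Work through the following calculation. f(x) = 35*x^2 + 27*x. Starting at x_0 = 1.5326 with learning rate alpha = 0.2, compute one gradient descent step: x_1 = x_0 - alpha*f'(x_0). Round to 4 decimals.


We compute the gradient at x_0 and apply the update.
f'(x) = 70*x + 27
f'(1.5326) = 70*1.5326 + 27 = 134.282
x_1 = 1.5326 - 0.2*134.282 = -25.3238


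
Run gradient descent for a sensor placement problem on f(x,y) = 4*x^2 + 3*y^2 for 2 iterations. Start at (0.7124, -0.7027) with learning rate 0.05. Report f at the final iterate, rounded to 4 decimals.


Gradient descent on f(x,y) = 4*x^2 + 3*y^2.
Starting point: (0.7124, -0.7027), alpha = 0.05
Step 1: grad_x = 2*4*0.7124 = 5.6992, grad_y = 2*3*-0.7027 = -4.2162
  x_1 = 0.7124 - 0.05*5.6992 = 0.4274
  y_1 = -0.7027 - 0.05*-4.2162 = -0.4919
Step 2: grad_x = 2*4*0.4274 = 3.4195, grad_y = 2*3*-0.4919 = -2.9513
  x_2 = 0.4274 - 0.05*3.4195 = 0.2565
  y_2 = -0.4919 - 0.05*-2.9513 = -0.3443
f(0.2565, -0.3443) = 4*0.2565^2 + 3*(-0.3443)^2 = 0.6188


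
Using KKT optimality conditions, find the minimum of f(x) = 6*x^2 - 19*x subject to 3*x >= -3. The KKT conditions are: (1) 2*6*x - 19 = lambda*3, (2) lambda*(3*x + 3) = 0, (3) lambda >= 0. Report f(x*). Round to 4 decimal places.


Step 1: Try lambda = 0 (constraint inactive).
Stationarity: 2*6*x - 19 = 0
x* = 19/(2*6) = 19/12 = 1.5833 (rounded; the exact value 19/12 is used below)
Check constraint: 3*1.5833 = 4.7499 >= -3 -- satisfied.
Step 2: Compute optimal value.
f(x*) = 6*(19/12)^2 - 19*(19/12) = -15.0417


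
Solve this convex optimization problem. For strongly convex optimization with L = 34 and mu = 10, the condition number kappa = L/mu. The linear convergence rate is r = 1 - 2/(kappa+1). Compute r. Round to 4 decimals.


Step 1: Compute the condition number.
kappa = L/mu = 34/10 = 3.4
Step 2: Compute the convergence rate.
r = 1 - 2/(kappa + 1) = 1 - 2*mu/(L + mu) = (L - mu)/(L + mu) = 24/44 = 0.5455


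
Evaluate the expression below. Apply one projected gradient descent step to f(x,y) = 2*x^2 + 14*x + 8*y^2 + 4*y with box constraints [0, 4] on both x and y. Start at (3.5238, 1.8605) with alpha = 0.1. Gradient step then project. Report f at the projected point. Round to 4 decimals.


Step 1: Compute gradient at (3.5238, 1.8605).
grad_x = 2*2*3.5238 + 14 = 28.0952
grad_y = 2*8*1.8605 + 4 = 33.768
Step 2: Gradient step.
x_raw = 3.5238 - 0.1*28.0952 = 0.7143
y_raw = 1.8605 - 0.1*33.768 = -1.5163
Step 3: Project onto [0, 4].
x_proj = clip(0.7143) = 0.7143
y_proj = clip(-1.5163) = 0.0
Step 4: Evaluate f.
f(0.7143, 0.0) = 11.0203


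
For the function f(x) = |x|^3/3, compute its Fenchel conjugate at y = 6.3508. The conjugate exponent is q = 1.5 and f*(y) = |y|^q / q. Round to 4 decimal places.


The conjugate exponent q satisfies 1/p + 1/q = 1.
p = 3, so q = 3/(3 - 1) = 1.5
|y|^q = 6.3508^1.5 = 16.0045
f*(6.3508) = 16.0045 / 1.5 = 10.6697


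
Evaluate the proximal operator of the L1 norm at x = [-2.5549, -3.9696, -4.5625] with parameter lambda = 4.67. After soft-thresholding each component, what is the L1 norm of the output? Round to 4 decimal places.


Soft-thresholding with lambda = 4.67:
prox(-2.5549) = sign(-2.5549)*max(|-2.5549| - 4.67, 0) = 0.0
prox(-3.9696) = sign(-3.9696)*max(|-3.9696| - 4.67, 0) = 0.0
prox(-4.5625) = sign(-4.5625)*max(|-4.5625| - 4.67, 0) = 0.0
prox(x) = [0.0, 0.0, 0.0]
||prox(x)||_1 = 0.0 + 0.0 + 0.0 = 0.0


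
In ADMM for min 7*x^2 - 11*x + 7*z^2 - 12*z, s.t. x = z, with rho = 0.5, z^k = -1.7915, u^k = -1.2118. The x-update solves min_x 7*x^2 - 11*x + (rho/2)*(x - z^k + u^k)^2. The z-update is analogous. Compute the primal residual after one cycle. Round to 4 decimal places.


ADMM iteration with rho = 0.5, z^k = -1.7915, u^k = -1.2118
Step 1: x-update.
Minimize 7*x^2 - 11*x + (0.5/2)*(x + 1.7915 - 1.2118)^2
FOC: (2*7 + 0.5)*x = 11 + 0.5*(-1.7915 + 1.2118)
x^{k+1} = 0.7386
Step 2: z-update.
Minimize 7*z^2 - 12*z + (0.5/2)*(0.7386 - z - 1.2118)^2
FOC: (2*7 + 0.5)*z = 12 + 0.5*(0.7386 - 1.2118)
z^{k+1} = 0.8113
Step 3: u-update.
u^{k+1} = -1.2118 + 0.7386 - 0.8113 = -1.2844
Step 4: Primal residual = |0.7386 - 0.8113| = 0.0726


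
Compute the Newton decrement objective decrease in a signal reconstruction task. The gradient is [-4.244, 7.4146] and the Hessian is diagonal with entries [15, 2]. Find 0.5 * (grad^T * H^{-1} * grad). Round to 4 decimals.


Step 1: H is diagonal, so H^(-1) * g = [-0.2829, 3.7073].
Step 2: g^T H^(-1) g = sum_i g_i^2 / H_ii
  = (-4.244)^2/15 + (7.4146)^2/2
  = 1.2008 + 27.4881 = 28.6889
Step 3: Objective decrease = 0.5 * g^T H^(-1) g = 14.3445


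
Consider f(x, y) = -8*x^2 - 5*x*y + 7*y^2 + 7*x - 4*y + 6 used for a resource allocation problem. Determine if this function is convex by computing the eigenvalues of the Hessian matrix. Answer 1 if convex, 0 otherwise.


The Hessian of f(x,y) = -8*x^2 - 5*x*y + 7*y^2 + 7*x - 4*y + 6 is:
H = [[-16, -5], [-5, 14]]
Trace = -16 + 14 = -2
Determinant = -16*14 - (-5)^2 = -249
Discriminant = (-2)^2 - 4*-249 = 1000.0
Eigenvalues: lambda_1 = -16.8114, lambda_2 = 14.8114
The function is not convex.

0


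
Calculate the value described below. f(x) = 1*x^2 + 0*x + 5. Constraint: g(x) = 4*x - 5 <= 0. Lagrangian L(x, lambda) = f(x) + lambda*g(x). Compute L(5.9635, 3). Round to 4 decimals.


Step 1: Evaluate f(x).
f(5.9635) = 1*5.9635^2 + 0*5.9635 + 5 = 40.5633
Step 2: Evaluate g(x).
g(5.9635) = 4*5.9635 - 5 = 18.854
Step 3: Compute Lagrangian.
L = 40.5633 + 3*18.854 = 97.1253


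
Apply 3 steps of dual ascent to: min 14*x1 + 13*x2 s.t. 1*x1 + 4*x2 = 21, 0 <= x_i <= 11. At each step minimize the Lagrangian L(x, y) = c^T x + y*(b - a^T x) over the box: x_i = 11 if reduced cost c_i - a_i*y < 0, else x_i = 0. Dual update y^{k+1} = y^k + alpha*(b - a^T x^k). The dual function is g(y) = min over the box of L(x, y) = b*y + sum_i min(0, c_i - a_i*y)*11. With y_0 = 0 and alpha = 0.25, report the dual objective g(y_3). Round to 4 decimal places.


Dual ascent for LP: min 14*x1 + 13*x2, 1*x1 + 4*x2 = 21, 0 <= x_i <= 11
Step 1: y^k = 0.0, reduced costs: (14.0, 13.0)
  x^k = (0.0, 0.0), subgradient = b - a^T x = 21.0
  y^{k+1} = 0.0 + 0.25*21.0 = 5.25
Step 2: y^k = 5.25, reduced costs: (8.75, -8.0)
  x^k = (0.0, 11.0), subgradient = b - a^T x = -23.0
  y^{k+1} = 5.25 + 0.25*-23.0 = -0.5
Step 3: y^k = -0.5, reduced costs: (14.5, 15.0)
  x^k = (0.0, 0.0), subgradient = b - a^T x = 21.0
  y^{k+1} = -0.5 + 0.25*21.0 = 4.75
Dual objective at y_3 = 4.75: reduced costs (9.25, -6.0), box minimizer x = (0.0, 11.0)
g(y_3) = b*y + (c1 - a1*y)*x1 + (c2 - a2*y)*x2 = 21*4.75 + 9.25*0.0 + (-6.0)*11.0 = 99.75 + 0.0 - 66.0 = 33.75


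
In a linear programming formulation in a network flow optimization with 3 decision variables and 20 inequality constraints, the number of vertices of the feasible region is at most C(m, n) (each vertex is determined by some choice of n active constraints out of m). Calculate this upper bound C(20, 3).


Each vertex corresponds to some choice of n active constraints out of m, so the number of vertices is at most C(m, n) = m! / (n!(m-n)!).
m = 20, n = 3
Numerator: 20 * 19 * 18
Denominator: 3! = 6
C(20, 3) = 1140


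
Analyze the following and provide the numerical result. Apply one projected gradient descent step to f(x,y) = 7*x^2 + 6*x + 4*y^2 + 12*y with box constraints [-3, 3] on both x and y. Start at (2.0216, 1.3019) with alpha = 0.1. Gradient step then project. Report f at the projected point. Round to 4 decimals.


Step 1: Compute gradient at (2.0216, 1.3019).
grad_x = 2*7*2.0216 + 6 = 34.3024
grad_y = 2*4*1.3019 + 12 = 22.4152
Step 2: Gradient step.
x_raw = 2.0216 - 0.1*34.3024 = -1.4086
y_raw = 1.3019 - 0.1*22.4152 = -0.9396
Step 3: Project onto [-3, 3].
x_proj = clip(-1.4086) = -1.4086
y_proj = clip(-0.9396) = -0.9396
Step 4: Evaluate f.
f(-1.4086, -0.9396) = -2.3059


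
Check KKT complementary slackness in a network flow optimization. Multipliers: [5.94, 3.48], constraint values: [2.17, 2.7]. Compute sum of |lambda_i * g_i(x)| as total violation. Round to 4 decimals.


KKT complementary slackness check:
lambda_1 * g_1 = 5.94 * 2.17 = 12.8898
lambda_2 * g_2 = 3.48 * 2.7 = 9.396
Total violation = 12.8898 + 9.396 = 22.2858


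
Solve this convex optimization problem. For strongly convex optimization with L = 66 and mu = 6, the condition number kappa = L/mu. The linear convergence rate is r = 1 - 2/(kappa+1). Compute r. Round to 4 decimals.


Step 1: Compute the condition number.
kappa = L/mu = 66/6 = 11.0
Step 2: Compute the convergence rate.
r = 1 - 2/(kappa + 1) = 1 - 2*mu/(L + mu) = (L - mu)/(L + mu) = 60/72 = 0.8333


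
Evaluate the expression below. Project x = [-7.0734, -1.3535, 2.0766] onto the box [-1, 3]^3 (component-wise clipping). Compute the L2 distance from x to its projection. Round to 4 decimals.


Project each component onto [-1, 3].
clip(-7.0734) = -1.0, clip(-1.3535) = -1.0, clip(2.0766) = 2.0766
Projection = [-1.0, -1.0, 2.0766]
Squared diffs: [36.8862, 0.125, 0.0]
Distance = sqrt(37.0112) = 6.0837


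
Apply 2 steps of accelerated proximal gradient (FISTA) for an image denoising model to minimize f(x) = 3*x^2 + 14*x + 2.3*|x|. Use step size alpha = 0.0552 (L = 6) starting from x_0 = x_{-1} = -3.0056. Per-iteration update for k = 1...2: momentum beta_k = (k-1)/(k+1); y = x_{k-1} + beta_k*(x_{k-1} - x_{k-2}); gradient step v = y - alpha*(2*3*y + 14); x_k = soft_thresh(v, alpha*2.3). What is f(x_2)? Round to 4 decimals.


FISTA on f(x) = 3*x^2 + 14*x + 2.3*|x|
L = 6, alpha = 0.0552
Iteration 1: beta = 0.0, y = -3.0056 + 0.0*(-3.0056 + 3.0056) = -3.0056
  grad(y) = -4.0336, v = y - alpha*grad = -2.7829
  prox(v) = soft_thresh(-2.7829, 0.127) = -2.656
Iteration 2: beta = 0.3333, y = -2.656 + 0.3333*(-2.656 + 3.0056) = -2.5394
  grad(y) = -1.2367, v = y - alpha*grad = -2.4712
  prox(v) = soft_thresh(-2.4712, 0.127) = -2.3442
f(x_2) = 3*(-2.3442)^2 + 14*(-2.3442) + 2.3*|-2.3442| = -10.9413


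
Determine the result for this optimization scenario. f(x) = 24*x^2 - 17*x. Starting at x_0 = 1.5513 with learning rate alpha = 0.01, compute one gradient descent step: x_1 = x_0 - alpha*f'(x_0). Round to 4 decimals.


We compute the gradient at x_0 and apply the update.
f'(x) = 48*x - 17
f'(1.5513) = 48*1.5513 - 17 = 57.4624
x_1 = 1.5513 - 0.01*57.4624 = 0.9767


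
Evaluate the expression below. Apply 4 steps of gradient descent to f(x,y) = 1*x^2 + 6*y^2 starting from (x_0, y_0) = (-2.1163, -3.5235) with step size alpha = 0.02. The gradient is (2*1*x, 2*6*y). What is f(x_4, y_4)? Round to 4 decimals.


Gradient descent on f(x,y) = 1*x^2 + 6*y^2.
Starting point: (-2.1163, -3.5235), alpha = 0.02
Step 1: grad_x = 2*1*-2.1163 = -4.2326, grad_y = 2*6*-3.5235 = -42.282
  x_1 = -2.1163 - 0.02*-4.2326 = -2.0316
  y_1 = -3.5235 - 0.02*-42.282 = -2.6779
Step 2: grad_x = 2*1*-2.0316 = -4.0633, grad_y = 2*6*-2.6779 = -32.1343
  x_2 = -2.0316 - 0.02*-4.0633 = -1.9504
  y_2 = -2.6779 - 0.02*-32.1343 = -2.0352
Step 3: grad_x = 2*1*-1.9504 = -3.9008, grad_y = 2*6*-2.0352 = -24.4221
  x_3 = -1.9504 - 0.02*-3.9008 = -1.8724
  y_3 = -2.0352 - 0.02*-24.4221 = -1.5467
Step 4: grad_x = 2*1*-1.8724 = -3.7447, grad_y = 2*6*-1.5467 = -18.5608
  x_4 = -1.8724 - 0.02*-3.7447 = -1.7975
  y_4 = -1.5467 - 0.02*-18.5608 = -1.1755
f(-1.7975, -1.1755) = 1*(-1.7975)^2 + 6*(-1.1755)^2 = 11.5219


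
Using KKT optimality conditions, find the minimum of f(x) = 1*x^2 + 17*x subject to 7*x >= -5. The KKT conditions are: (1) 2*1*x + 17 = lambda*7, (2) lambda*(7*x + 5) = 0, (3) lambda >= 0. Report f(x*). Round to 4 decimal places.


Step 1: Try lambda = 0 (constraint inactive).
x_unc = -17/(2*1) = -8.5
Check: 7*-8.5 = -59.5 < -5 -- violated!
Step 2: Constraint must be active: 7*x = -5
x* = -5/7 = -0.7143 (rounded; the exact value -5/7 is used below)
lambda = (2*1*(-5/7) + 17)/7 = 2.2245
Step 3: Compute optimal value.
f(x*) = 1*(-5/7)^2 + 17*(-5/7) = -11.6327


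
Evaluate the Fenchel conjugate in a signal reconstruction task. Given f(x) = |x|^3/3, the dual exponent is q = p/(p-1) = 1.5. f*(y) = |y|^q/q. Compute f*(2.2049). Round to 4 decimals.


The conjugate exponent q satisfies 1/p + 1/q = 1.
p = 3, so q = 3/(3 - 1) = 1.5
|y|^q = 2.2049^1.5 = 3.274
f*(2.2049) = 3.274 / 1.5 = 2.1827
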